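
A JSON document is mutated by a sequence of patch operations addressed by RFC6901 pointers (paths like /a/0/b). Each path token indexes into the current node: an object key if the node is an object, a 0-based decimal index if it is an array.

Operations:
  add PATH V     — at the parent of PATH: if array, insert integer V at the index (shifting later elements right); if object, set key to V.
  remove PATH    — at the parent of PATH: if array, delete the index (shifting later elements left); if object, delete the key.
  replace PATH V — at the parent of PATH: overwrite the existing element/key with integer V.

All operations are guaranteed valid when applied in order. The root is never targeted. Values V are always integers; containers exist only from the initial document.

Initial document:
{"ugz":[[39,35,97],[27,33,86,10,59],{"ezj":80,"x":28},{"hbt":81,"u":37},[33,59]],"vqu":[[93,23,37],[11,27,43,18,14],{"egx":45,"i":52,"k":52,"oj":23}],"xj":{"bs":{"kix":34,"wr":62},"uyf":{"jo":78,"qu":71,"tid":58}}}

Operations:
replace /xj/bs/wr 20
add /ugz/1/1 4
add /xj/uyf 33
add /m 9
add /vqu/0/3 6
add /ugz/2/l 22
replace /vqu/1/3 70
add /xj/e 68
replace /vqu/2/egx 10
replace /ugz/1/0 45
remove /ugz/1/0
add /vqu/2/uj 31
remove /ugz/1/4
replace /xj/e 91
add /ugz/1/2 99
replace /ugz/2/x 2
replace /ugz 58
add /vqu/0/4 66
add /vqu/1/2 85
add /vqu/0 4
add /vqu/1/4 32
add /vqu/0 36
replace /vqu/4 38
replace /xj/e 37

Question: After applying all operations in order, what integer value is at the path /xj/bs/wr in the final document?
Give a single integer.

Answer: 20

Derivation:
After op 1 (replace /xj/bs/wr 20): {"ugz":[[39,35,97],[27,33,86,10,59],{"ezj":80,"x":28},{"hbt":81,"u":37},[33,59]],"vqu":[[93,23,37],[11,27,43,18,14],{"egx":45,"i":52,"k":52,"oj":23}],"xj":{"bs":{"kix":34,"wr":20},"uyf":{"jo":78,"qu":71,"tid":58}}}
After op 2 (add /ugz/1/1 4): {"ugz":[[39,35,97],[27,4,33,86,10,59],{"ezj":80,"x":28},{"hbt":81,"u":37},[33,59]],"vqu":[[93,23,37],[11,27,43,18,14],{"egx":45,"i":52,"k":52,"oj":23}],"xj":{"bs":{"kix":34,"wr":20},"uyf":{"jo":78,"qu":71,"tid":58}}}
After op 3 (add /xj/uyf 33): {"ugz":[[39,35,97],[27,4,33,86,10,59],{"ezj":80,"x":28},{"hbt":81,"u":37},[33,59]],"vqu":[[93,23,37],[11,27,43,18,14],{"egx":45,"i":52,"k":52,"oj":23}],"xj":{"bs":{"kix":34,"wr":20},"uyf":33}}
After op 4 (add /m 9): {"m":9,"ugz":[[39,35,97],[27,4,33,86,10,59],{"ezj":80,"x":28},{"hbt":81,"u":37},[33,59]],"vqu":[[93,23,37],[11,27,43,18,14],{"egx":45,"i":52,"k":52,"oj":23}],"xj":{"bs":{"kix":34,"wr":20},"uyf":33}}
After op 5 (add /vqu/0/3 6): {"m":9,"ugz":[[39,35,97],[27,4,33,86,10,59],{"ezj":80,"x":28},{"hbt":81,"u":37},[33,59]],"vqu":[[93,23,37,6],[11,27,43,18,14],{"egx":45,"i":52,"k":52,"oj":23}],"xj":{"bs":{"kix":34,"wr":20},"uyf":33}}
After op 6 (add /ugz/2/l 22): {"m":9,"ugz":[[39,35,97],[27,4,33,86,10,59],{"ezj":80,"l":22,"x":28},{"hbt":81,"u":37},[33,59]],"vqu":[[93,23,37,6],[11,27,43,18,14],{"egx":45,"i":52,"k":52,"oj":23}],"xj":{"bs":{"kix":34,"wr":20},"uyf":33}}
After op 7 (replace /vqu/1/3 70): {"m":9,"ugz":[[39,35,97],[27,4,33,86,10,59],{"ezj":80,"l":22,"x":28},{"hbt":81,"u":37},[33,59]],"vqu":[[93,23,37,6],[11,27,43,70,14],{"egx":45,"i":52,"k":52,"oj":23}],"xj":{"bs":{"kix":34,"wr":20},"uyf":33}}
After op 8 (add /xj/e 68): {"m":9,"ugz":[[39,35,97],[27,4,33,86,10,59],{"ezj":80,"l":22,"x":28},{"hbt":81,"u":37},[33,59]],"vqu":[[93,23,37,6],[11,27,43,70,14],{"egx":45,"i":52,"k":52,"oj":23}],"xj":{"bs":{"kix":34,"wr":20},"e":68,"uyf":33}}
After op 9 (replace /vqu/2/egx 10): {"m":9,"ugz":[[39,35,97],[27,4,33,86,10,59],{"ezj":80,"l":22,"x":28},{"hbt":81,"u":37},[33,59]],"vqu":[[93,23,37,6],[11,27,43,70,14],{"egx":10,"i":52,"k":52,"oj":23}],"xj":{"bs":{"kix":34,"wr":20},"e":68,"uyf":33}}
After op 10 (replace /ugz/1/0 45): {"m":9,"ugz":[[39,35,97],[45,4,33,86,10,59],{"ezj":80,"l":22,"x":28},{"hbt":81,"u":37},[33,59]],"vqu":[[93,23,37,6],[11,27,43,70,14],{"egx":10,"i":52,"k":52,"oj":23}],"xj":{"bs":{"kix":34,"wr":20},"e":68,"uyf":33}}
After op 11 (remove /ugz/1/0): {"m":9,"ugz":[[39,35,97],[4,33,86,10,59],{"ezj":80,"l":22,"x":28},{"hbt":81,"u":37},[33,59]],"vqu":[[93,23,37,6],[11,27,43,70,14],{"egx":10,"i":52,"k":52,"oj":23}],"xj":{"bs":{"kix":34,"wr":20},"e":68,"uyf":33}}
After op 12 (add /vqu/2/uj 31): {"m":9,"ugz":[[39,35,97],[4,33,86,10,59],{"ezj":80,"l":22,"x":28},{"hbt":81,"u":37},[33,59]],"vqu":[[93,23,37,6],[11,27,43,70,14],{"egx":10,"i":52,"k":52,"oj":23,"uj":31}],"xj":{"bs":{"kix":34,"wr":20},"e":68,"uyf":33}}
After op 13 (remove /ugz/1/4): {"m":9,"ugz":[[39,35,97],[4,33,86,10],{"ezj":80,"l":22,"x":28},{"hbt":81,"u":37},[33,59]],"vqu":[[93,23,37,6],[11,27,43,70,14],{"egx":10,"i":52,"k":52,"oj":23,"uj":31}],"xj":{"bs":{"kix":34,"wr":20},"e":68,"uyf":33}}
After op 14 (replace /xj/e 91): {"m":9,"ugz":[[39,35,97],[4,33,86,10],{"ezj":80,"l":22,"x":28},{"hbt":81,"u":37},[33,59]],"vqu":[[93,23,37,6],[11,27,43,70,14],{"egx":10,"i":52,"k":52,"oj":23,"uj":31}],"xj":{"bs":{"kix":34,"wr":20},"e":91,"uyf":33}}
After op 15 (add /ugz/1/2 99): {"m":9,"ugz":[[39,35,97],[4,33,99,86,10],{"ezj":80,"l":22,"x":28},{"hbt":81,"u":37},[33,59]],"vqu":[[93,23,37,6],[11,27,43,70,14],{"egx":10,"i":52,"k":52,"oj":23,"uj":31}],"xj":{"bs":{"kix":34,"wr":20},"e":91,"uyf":33}}
After op 16 (replace /ugz/2/x 2): {"m":9,"ugz":[[39,35,97],[4,33,99,86,10],{"ezj":80,"l":22,"x":2},{"hbt":81,"u":37},[33,59]],"vqu":[[93,23,37,6],[11,27,43,70,14],{"egx":10,"i":52,"k":52,"oj":23,"uj":31}],"xj":{"bs":{"kix":34,"wr":20},"e":91,"uyf":33}}
After op 17 (replace /ugz 58): {"m":9,"ugz":58,"vqu":[[93,23,37,6],[11,27,43,70,14],{"egx":10,"i":52,"k":52,"oj":23,"uj":31}],"xj":{"bs":{"kix":34,"wr":20},"e":91,"uyf":33}}
After op 18 (add /vqu/0/4 66): {"m":9,"ugz":58,"vqu":[[93,23,37,6,66],[11,27,43,70,14],{"egx":10,"i":52,"k":52,"oj":23,"uj":31}],"xj":{"bs":{"kix":34,"wr":20},"e":91,"uyf":33}}
After op 19 (add /vqu/1/2 85): {"m":9,"ugz":58,"vqu":[[93,23,37,6,66],[11,27,85,43,70,14],{"egx":10,"i":52,"k":52,"oj":23,"uj":31}],"xj":{"bs":{"kix":34,"wr":20},"e":91,"uyf":33}}
After op 20 (add /vqu/0 4): {"m":9,"ugz":58,"vqu":[4,[93,23,37,6,66],[11,27,85,43,70,14],{"egx":10,"i":52,"k":52,"oj":23,"uj":31}],"xj":{"bs":{"kix":34,"wr":20},"e":91,"uyf":33}}
After op 21 (add /vqu/1/4 32): {"m":9,"ugz":58,"vqu":[4,[93,23,37,6,32,66],[11,27,85,43,70,14],{"egx":10,"i":52,"k":52,"oj":23,"uj":31}],"xj":{"bs":{"kix":34,"wr":20},"e":91,"uyf":33}}
After op 22 (add /vqu/0 36): {"m":9,"ugz":58,"vqu":[36,4,[93,23,37,6,32,66],[11,27,85,43,70,14],{"egx":10,"i":52,"k":52,"oj":23,"uj":31}],"xj":{"bs":{"kix":34,"wr":20},"e":91,"uyf":33}}
After op 23 (replace /vqu/4 38): {"m":9,"ugz":58,"vqu":[36,4,[93,23,37,6,32,66],[11,27,85,43,70,14],38],"xj":{"bs":{"kix":34,"wr":20},"e":91,"uyf":33}}
After op 24 (replace /xj/e 37): {"m":9,"ugz":58,"vqu":[36,4,[93,23,37,6,32,66],[11,27,85,43,70,14],38],"xj":{"bs":{"kix":34,"wr":20},"e":37,"uyf":33}}
Value at /xj/bs/wr: 20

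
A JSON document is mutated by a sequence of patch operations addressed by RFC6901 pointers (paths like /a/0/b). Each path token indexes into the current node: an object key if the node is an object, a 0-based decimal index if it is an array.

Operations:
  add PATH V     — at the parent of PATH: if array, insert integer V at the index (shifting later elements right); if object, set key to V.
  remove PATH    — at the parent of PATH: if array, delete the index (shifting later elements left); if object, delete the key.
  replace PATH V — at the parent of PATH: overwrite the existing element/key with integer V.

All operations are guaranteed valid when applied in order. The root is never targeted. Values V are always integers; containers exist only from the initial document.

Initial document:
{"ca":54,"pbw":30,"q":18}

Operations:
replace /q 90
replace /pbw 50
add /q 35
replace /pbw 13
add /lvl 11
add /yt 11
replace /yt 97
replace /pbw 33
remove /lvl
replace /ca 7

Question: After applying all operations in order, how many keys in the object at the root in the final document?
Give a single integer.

After op 1 (replace /q 90): {"ca":54,"pbw":30,"q":90}
After op 2 (replace /pbw 50): {"ca":54,"pbw":50,"q":90}
After op 3 (add /q 35): {"ca":54,"pbw":50,"q":35}
After op 4 (replace /pbw 13): {"ca":54,"pbw":13,"q":35}
After op 5 (add /lvl 11): {"ca":54,"lvl":11,"pbw":13,"q":35}
After op 6 (add /yt 11): {"ca":54,"lvl":11,"pbw":13,"q":35,"yt":11}
After op 7 (replace /yt 97): {"ca":54,"lvl":11,"pbw":13,"q":35,"yt":97}
After op 8 (replace /pbw 33): {"ca":54,"lvl":11,"pbw":33,"q":35,"yt":97}
After op 9 (remove /lvl): {"ca":54,"pbw":33,"q":35,"yt":97}
After op 10 (replace /ca 7): {"ca":7,"pbw":33,"q":35,"yt":97}
Size at the root: 4

Answer: 4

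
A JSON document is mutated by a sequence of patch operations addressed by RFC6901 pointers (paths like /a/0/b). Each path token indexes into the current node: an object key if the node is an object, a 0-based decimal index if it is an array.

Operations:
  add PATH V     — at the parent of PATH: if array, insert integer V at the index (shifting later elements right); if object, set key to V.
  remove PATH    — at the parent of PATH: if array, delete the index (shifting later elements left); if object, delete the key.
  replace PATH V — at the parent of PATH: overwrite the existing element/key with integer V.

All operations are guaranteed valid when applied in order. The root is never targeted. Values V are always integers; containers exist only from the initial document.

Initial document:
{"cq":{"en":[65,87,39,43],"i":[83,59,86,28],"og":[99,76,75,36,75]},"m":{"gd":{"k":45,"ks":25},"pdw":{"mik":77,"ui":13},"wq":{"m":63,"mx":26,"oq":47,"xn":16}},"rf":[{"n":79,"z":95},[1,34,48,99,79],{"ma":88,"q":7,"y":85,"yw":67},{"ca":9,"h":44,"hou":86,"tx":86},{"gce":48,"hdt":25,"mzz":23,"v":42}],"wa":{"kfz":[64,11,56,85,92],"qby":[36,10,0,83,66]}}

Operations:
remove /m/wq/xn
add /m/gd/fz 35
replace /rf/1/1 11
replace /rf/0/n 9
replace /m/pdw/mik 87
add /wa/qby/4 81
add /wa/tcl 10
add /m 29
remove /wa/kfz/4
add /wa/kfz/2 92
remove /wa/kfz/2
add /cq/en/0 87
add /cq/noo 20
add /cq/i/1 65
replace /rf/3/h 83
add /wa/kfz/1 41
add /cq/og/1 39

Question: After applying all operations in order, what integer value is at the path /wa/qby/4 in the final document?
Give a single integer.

After op 1 (remove /m/wq/xn): {"cq":{"en":[65,87,39,43],"i":[83,59,86,28],"og":[99,76,75,36,75]},"m":{"gd":{"k":45,"ks":25},"pdw":{"mik":77,"ui":13},"wq":{"m":63,"mx":26,"oq":47}},"rf":[{"n":79,"z":95},[1,34,48,99,79],{"ma":88,"q":7,"y":85,"yw":67},{"ca":9,"h":44,"hou":86,"tx":86},{"gce":48,"hdt":25,"mzz":23,"v":42}],"wa":{"kfz":[64,11,56,85,92],"qby":[36,10,0,83,66]}}
After op 2 (add /m/gd/fz 35): {"cq":{"en":[65,87,39,43],"i":[83,59,86,28],"og":[99,76,75,36,75]},"m":{"gd":{"fz":35,"k":45,"ks":25},"pdw":{"mik":77,"ui":13},"wq":{"m":63,"mx":26,"oq":47}},"rf":[{"n":79,"z":95},[1,34,48,99,79],{"ma":88,"q":7,"y":85,"yw":67},{"ca":9,"h":44,"hou":86,"tx":86},{"gce":48,"hdt":25,"mzz":23,"v":42}],"wa":{"kfz":[64,11,56,85,92],"qby":[36,10,0,83,66]}}
After op 3 (replace /rf/1/1 11): {"cq":{"en":[65,87,39,43],"i":[83,59,86,28],"og":[99,76,75,36,75]},"m":{"gd":{"fz":35,"k":45,"ks":25},"pdw":{"mik":77,"ui":13},"wq":{"m":63,"mx":26,"oq":47}},"rf":[{"n":79,"z":95},[1,11,48,99,79],{"ma":88,"q":7,"y":85,"yw":67},{"ca":9,"h":44,"hou":86,"tx":86},{"gce":48,"hdt":25,"mzz":23,"v":42}],"wa":{"kfz":[64,11,56,85,92],"qby":[36,10,0,83,66]}}
After op 4 (replace /rf/0/n 9): {"cq":{"en":[65,87,39,43],"i":[83,59,86,28],"og":[99,76,75,36,75]},"m":{"gd":{"fz":35,"k":45,"ks":25},"pdw":{"mik":77,"ui":13},"wq":{"m":63,"mx":26,"oq":47}},"rf":[{"n":9,"z":95},[1,11,48,99,79],{"ma":88,"q":7,"y":85,"yw":67},{"ca":9,"h":44,"hou":86,"tx":86},{"gce":48,"hdt":25,"mzz":23,"v":42}],"wa":{"kfz":[64,11,56,85,92],"qby":[36,10,0,83,66]}}
After op 5 (replace /m/pdw/mik 87): {"cq":{"en":[65,87,39,43],"i":[83,59,86,28],"og":[99,76,75,36,75]},"m":{"gd":{"fz":35,"k":45,"ks":25},"pdw":{"mik":87,"ui":13},"wq":{"m":63,"mx":26,"oq":47}},"rf":[{"n":9,"z":95},[1,11,48,99,79],{"ma":88,"q":7,"y":85,"yw":67},{"ca":9,"h":44,"hou":86,"tx":86},{"gce":48,"hdt":25,"mzz":23,"v":42}],"wa":{"kfz":[64,11,56,85,92],"qby":[36,10,0,83,66]}}
After op 6 (add /wa/qby/4 81): {"cq":{"en":[65,87,39,43],"i":[83,59,86,28],"og":[99,76,75,36,75]},"m":{"gd":{"fz":35,"k":45,"ks":25},"pdw":{"mik":87,"ui":13},"wq":{"m":63,"mx":26,"oq":47}},"rf":[{"n":9,"z":95},[1,11,48,99,79],{"ma":88,"q":7,"y":85,"yw":67},{"ca":9,"h":44,"hou":86,"tx":86},{"gce":48,"hdt":25,"mzz":23,"v":42}],"wa":{"kfz":[64,11,56,85,92],"qby":[36,10,0,83,81,66]}}
After op 7 (add /wa/tcl 10): {"cq":{"en":[65,87,39,43],"i":[83,59,86,28],"og":[99,76,75,36,75]},"m":{"gd":{"fz":35,"k":45,"ks":25},"pdw":{"mik":87,"ui":13},"wq":{"m":63,"mx":26,"oq":47}},"rf":[{"n":9,"z":95},[1,11,48,99,79],{"ma":88,"q":7,"y":85,"yw":67},{"ca":9,"h":44,"hou":86,"tx":86},{"gce":48,"hdt":25,"mzz":23,"v":42}],"wa":{"kfz":[64,11,56,85,92],"qby":[36,10,0,83,81,66],"tcl":10}}
After op 8 (add /m 29): {"cq":{"en":[65,87,39,43],"i":[83,59,86,28],"og":[99,76,75,36,75]},"m":29,"rf":[{"n":9,"z":95},[1,11,48,99,79],{"ma":88,"q":7,"y":85,"yw":67},{"ca":9,"h":44,"hou":86,"tx":86},{"gce":48,"hdt":25,"mzz":23,"v":42}],"wa":{"kfz":[64,11,56,85,92],"qby":[36,10,0,83,81,66],"tcl":10}}
After op 9 (remove /wa/kfz/4): {"cq":{"en":[65,87,39,43],"i":[83,59,86,28],"og":[99,76,75,36,75]},"m":29,"rf":[{"n":9,"z":95},[1,11,48,99,79],{"ma":88,"q":7,"y":85,"yw":67},{"ca":9,"h":44,"hou":86,"tx":86},{"gce":48,"hdt":25,"mzz":23,"v":42}],"wa":{"kfz":[64,11,56,85],"qby":[36,10,0,83,81,66],"tcl":10}}
After op 10 (add /wa/kfz/2 92): {"cq":{"en":[65,87,39,43],"i":[83,59,86,28],"og":[99,76,75,36,75]},"m":29,"rf":[{"n":9,"z":95},[1,11,48,99,79],{"ma":88,"q":7,"y":85,"yw":67},{"ca":9,"h":44,"hou":86,"tx":86},{"gce":48,"hdt":25,"mzz":23,"v":42}],"wa":{"kfz":[64,11,92,56,85],"qby":[36,10,0,83,81,66],"tcl":10}}
After op 11 (remove /wa/kfz/2): {"cq":{"en":[65,87,39,43],"i":[83,59,86,28],"og":[99,76,75,36,75]},"m":29,"rf":[{"n":9,"z":95},[1,11,48,99,79],{"ma":88,"q":7,"y":85,"yw":67},{"ca":9,"h":44,"hou":86,"tx":86},{"gce":48,"hdt":25,"mzz":23,"v":42}],"wa":{"kfz":[64,11,56,85],"qby":[36,10,0,83,81,66],"tcl":10}}
After op 12 (add /cq/en/0 87): {"cq":{"en":[87,65,87,39,43],"i":[83,59,86,28],"og":[99,76,75,36,75]},"m":29,"rf":[{"n":9,"z":95},[1,11,48,99,79],{"ma":88,"q":7,"y":85,"yw":67},{"ca":9,"h":44,"hou":86,"tx":86},{"gce":48,"hdt":25,"mzz":23,"v":42}],"wa":{"kfz":[64,11,56,85],"qby":[36,10,0,83,81,66],"tcl":10}}
After op 13 (add /cq/noo 20): {"cq":{"en":[87,65,87,39,43],"i":[83,59,86,28],"noo":20,"og":[99,76,75,36,75]},"m":29,"rf":[{"n":9,"z":95},[1,11,48,99,79],{"ma":88,"q":7,"y":85,"yw":67},{"ca":9,"h":44,"hou":86,"tx":86},{"gce":48,"hdt":25,"mzz":23,"v":42}],"wa":{"kfz":[64,11,56,85],"qby":[36,10,0,83,81,66],"tcl":10}}
After op 14 (add /cq/i/1 65): {"cq":{"en":[87,65,87,39,43],"i":[83,65,59,86,28],"noo":20,"og":[99,76,75,36,75]},"m":29,"rf":[{"n":9,"z":95},[1,11,48,99,79],{"ma":88,"q":7,"y":85,"yw":67},{"ca":9,"h":44,"hou":86,"tx":86},{"gce":48,"hdt":25,"mzz":23,"v":42}],"wa":{"kfz":[64,11,56,85],"qby":[36,10,0,83,81,66],"tcl":10}}
After op 15 (replace /rf/3/h 83): {"cq":{"en":[87,65,87,39,43],"i":[83,65,59,86,28],"noo":20,"og":[99,76,75,36,75]},"m":29,"rf":[{"n":9,"z":95},[1,11,48,99,79],{"ma":88,"q":7,"y":85,"yw":67},{"ca":9,"h":83,"hou":86,"tx":86},{"gce":48,"hdt":25,"mzz":23,"v":42}],"wa":{"kfz":[64,11,56,85],"qby":[36,10,0,83,81,66],"tcl":10}}
After op 16 (add /wa/kfz/1 41): {"cq":{"en":[87,65,87,39,43],"i":[83,65,59,86,28],"noo":20,"og":[99,76,75,36,75]},"m":29,"rf":[{"n":9,"z":95},[1,11,48,99,79],{"ma":88,"q":7,"y":85,"yw":67},{"ca":9,"h":83,"hou":86,"tx":86},{"gce":48,"hdt":25,"mzz":23,"v":42}],"wa":{"kfz":[64,41,11,56,85],"qby":[36,10,0,83,81,66],"tcl":10}}
After op 17 (add /cq/og/1 39): {"cq":{"en":[87,65,87,39,43],"i":[83,65,59,86,28],"noo":20,"og":[99,39,76,75,36,75]},"m":29,"rf":[{"n":9,"z":95},[1,11,48,99,79],{"ma":88,"q":7,"y":85,"yw":67},{"ca":9,"h":83,"hou":86,"tx":86},{"gce":48,"hdt":25,"mzz":23,"v":42}],"wa":{"kfz":[64,41,11,56,85],"qby":[36,10,0,83,81,66],"tcl":10}}
Value at /wa/qby/4: 81

Answer: 81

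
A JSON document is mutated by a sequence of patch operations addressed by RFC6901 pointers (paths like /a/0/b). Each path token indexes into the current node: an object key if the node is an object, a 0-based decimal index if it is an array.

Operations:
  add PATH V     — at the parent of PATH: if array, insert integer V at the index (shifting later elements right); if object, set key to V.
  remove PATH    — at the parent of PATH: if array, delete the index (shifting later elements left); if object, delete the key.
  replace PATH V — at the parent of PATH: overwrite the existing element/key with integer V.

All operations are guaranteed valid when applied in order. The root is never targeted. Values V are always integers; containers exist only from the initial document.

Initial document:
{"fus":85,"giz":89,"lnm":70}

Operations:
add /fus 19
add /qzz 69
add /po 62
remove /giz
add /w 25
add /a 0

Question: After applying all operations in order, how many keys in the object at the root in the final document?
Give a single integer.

Answer: 6

Derivation:
After op 1 (add /fus 19): {"fus":19,"giz":89,"lnm":70}
After op 2 (add /qzz 69): {"fus":19,"giz":89,"lnm":70,"qzz":69}
After op 3 (add /po 62): {"fus":19,"giz":89,"lnm":70,"po":62,"qzz":69}
After op 4 (remove /giz): {"fus":19,"lnm":70,"po":62,"qzz":69}
After op 5 (add /w 25): {"fus":19,"lnm":70,"po":62,"qzz":69,"w":25}
After op 6 (add /a 0): {"a":0,"fus":19,"lnm":70,"po":62,"qzz":69,"w":25}
Size at the root: 6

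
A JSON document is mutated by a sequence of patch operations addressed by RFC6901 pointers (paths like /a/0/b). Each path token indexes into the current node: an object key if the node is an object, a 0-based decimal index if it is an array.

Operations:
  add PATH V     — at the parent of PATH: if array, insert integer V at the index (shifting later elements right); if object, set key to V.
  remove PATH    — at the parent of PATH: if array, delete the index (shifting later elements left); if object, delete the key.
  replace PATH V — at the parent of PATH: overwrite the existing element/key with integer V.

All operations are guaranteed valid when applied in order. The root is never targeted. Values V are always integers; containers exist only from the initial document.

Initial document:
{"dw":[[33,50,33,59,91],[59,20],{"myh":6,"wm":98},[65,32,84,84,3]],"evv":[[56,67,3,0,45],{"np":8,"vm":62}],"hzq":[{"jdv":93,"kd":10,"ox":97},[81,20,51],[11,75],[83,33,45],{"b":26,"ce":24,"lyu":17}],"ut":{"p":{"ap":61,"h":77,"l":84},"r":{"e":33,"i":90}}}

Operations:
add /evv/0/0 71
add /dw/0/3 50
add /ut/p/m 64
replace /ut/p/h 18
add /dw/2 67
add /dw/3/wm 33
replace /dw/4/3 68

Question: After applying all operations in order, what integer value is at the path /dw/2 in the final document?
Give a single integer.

Answer: 67

Derivation:
After op 1 (add /evv/0/0 71): {"dw":[[33,50,33,59,91],[59,20],{"myh":6,"wm":98},[65,32,84,84,3]],"evv":[[71,56,67,3,0,45],{"np":8,"vm":62}],"hzq":[{"jdv":93,"kd":10,"ox":97},[81,20,51],[11,75],[83,33,45],{"b":26,"ce":24,"lyu":17}],"ut":{"p":{"ap":61,"h":77,"l":84},"r":{"e":33,"i":90}}}
After op 2 (add /dw/0/3 50): {"dw":[[33,50,33,50,59,91],[59,20],{"myh":6,"wm":98},[65,32,84,84,3]],"evv":[[71,56,67,3,0,45],{"np":8,"vm":62}],"hzq":[{"jdv":93,"kd":10,"ox":97},[81,20,51],[11,75],[83,33,45],{"b":26,"ce":24,"lyu":17}],"ut":{"p":{"ap":61,"h":77,"l":84},"r":{"e":33,"i":90}}}
After op 3 (add /ut/p/m 64): {"dw":[[33,50,33,50,59,91],[59,20],{"myh":6,"wm":98},[65,32,84,84,3]],"evv":[[71,56,67,3,0,45],{"np":8,"vm":62}],"hzq":[{"jdv":93,"kd":10,"ox":97},[81,20,51],[11,75],[83,33,45],{"b":26,"ce":24,"lyu":17}],"ut":{"p":{"ap":61,"h":77,"l":84,"m":64},"r":{"e":33,"i":90}}}
After op 4 (replace /ut/p/h 18): {"dw":[[33,50,33,50,59,91],[59,20],{"myh":6,"wm":98},[65,32,84,84,3]],"evv":[[71,56,67,3,0,45],{"np":8,"vm":62}],"hzq":[{"jdv":93,"kd":10,"ox":97},[81,20,51],[11,75],[83,33,45],{"b":26,"ce":24,"lyu":17}],"ut":{"p":{"ap":61,"h":18,"l":84,"m":64},"r":{"e":33,"i":90}}}
After op 5 (add /dw/2 67): {"dw":[[33,50,33,50,59,91],[59,20],67,{"myh":6,"wm":98},[65,32,84,84,3]],"evv":[[71,56,67,3,0,45],{"np":8,"vm":62}],"hzq":[{"jdv":93,"kd":10,"ox":97},[81,20,51],[11,75],[83,33,45],{"b":26,"ce":24,"lyu":17}],"ut":{"p":{"ap":61,"h":18,"l":84,"m":64},"r":{"e":33,"i":90}}}
After op 6 (add /dw/3/wm 33): {"dw":[[33,50,33,50,59,91],[59,20],67,{"myh":6,"wm":33},[65,32,84,84,3]],"evv":[[71,56,67,3,0,45],{"np":8,"vm":62}],"hzq":[{"jdv":93,"kd":10,"ox":97},[81,20,51],[11,75],[83,33,45],{"b":26,"ce":24,"lyu":17}],"ut":{"p":{"ap":61,"h":18,"l":84,"m":64},"r":{"e":33,"i":90}}}
After op 7 (replace /dw/4/3 68): {"dw":[[33,50,33,50,59,91],[59,20],67,{"myh":6,"wm":33},[65,32,84,68,3]],"evv":[[71,56,67,3,0,45],{"np":8,"vm":62}],"hzq":[{"jdv":93,"kd":10,"ox":97},[81,20,51],[11,75],[83,33,45],{"b":26,"ce":24,"lyu":17}],"ut":{"p":{"ap":61,"h":18,"l":84,"m":64},"r":{"e":33,"i":90}}}
Value at /dw/2: 67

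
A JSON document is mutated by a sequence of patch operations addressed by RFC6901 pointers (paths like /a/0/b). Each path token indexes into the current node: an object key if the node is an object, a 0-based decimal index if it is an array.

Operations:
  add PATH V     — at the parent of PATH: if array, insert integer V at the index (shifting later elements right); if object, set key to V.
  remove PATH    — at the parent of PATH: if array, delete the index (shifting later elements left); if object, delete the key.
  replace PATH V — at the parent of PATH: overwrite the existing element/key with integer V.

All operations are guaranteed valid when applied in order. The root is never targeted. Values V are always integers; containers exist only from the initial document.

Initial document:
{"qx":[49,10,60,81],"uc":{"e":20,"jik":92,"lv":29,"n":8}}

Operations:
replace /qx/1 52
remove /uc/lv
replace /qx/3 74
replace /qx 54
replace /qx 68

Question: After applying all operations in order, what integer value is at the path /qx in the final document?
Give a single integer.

After op 1 (replace /qx/1 52): {"qx":[49,52,60,81],"uc":{"e":20,"jik":92,"lv":29,"n":8}}
After op 2 (remove /uc/lv): {"qx":[49,52,60,81],"uc":{"e":20,"jik":92,"n":8}}
After op 3 (replace /qx/3 74): {"qx":[49,52,60,74],"uc":{"e":20,"jik":92,"n":8}}
After op 4 (replace /qx 54): {"qx":54,"uc":{"e":20,"jik":92,"n":8}}
After op 5 (replace /qx 68): {"qx":68,"uc":{"e":20,"jik":92,"n":8}}
Value at /qx: 68

Answer: 68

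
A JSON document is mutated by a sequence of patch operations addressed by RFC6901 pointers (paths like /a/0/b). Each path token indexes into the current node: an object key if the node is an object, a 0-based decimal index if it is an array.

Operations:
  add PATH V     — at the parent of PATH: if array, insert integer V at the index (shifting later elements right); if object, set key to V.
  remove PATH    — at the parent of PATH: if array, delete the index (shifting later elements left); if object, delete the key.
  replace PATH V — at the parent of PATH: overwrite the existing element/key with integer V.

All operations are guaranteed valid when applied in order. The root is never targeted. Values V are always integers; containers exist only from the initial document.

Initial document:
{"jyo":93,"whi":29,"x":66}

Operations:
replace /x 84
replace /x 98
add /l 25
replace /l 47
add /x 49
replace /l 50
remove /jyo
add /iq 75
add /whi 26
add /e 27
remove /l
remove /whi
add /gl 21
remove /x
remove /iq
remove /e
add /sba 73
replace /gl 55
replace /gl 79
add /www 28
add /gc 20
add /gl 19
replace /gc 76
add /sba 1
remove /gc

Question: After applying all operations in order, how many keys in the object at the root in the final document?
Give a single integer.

Answer: 3

Derivation:
After op 1 (replace /x 84): {"jyo":93,"whi":29,"x":84}
After op 2 (replace /x 98): {"jyo":93,"whi":29,"x":98}
After op 3 (add /l 25): {"jyo":93,"l":25,"whi":29,"x":98}
After op 4 (replace /l 47): {"jyo":93,"l":47,"whi":29,"x":98}
After op 5 (add /x 49): {"jyo":93,"l":47,"whi":29,"x":49}
After op 6 (replace /l 50): {"jyo":93,"l":50,"whi":29,"x":49}
After op 7 (remove /jyo): {"l":50,"whi":29,"x":49}
After op 8 (add /iq 75): {"iq":75,"l":50,"whi":29,"x":49}
After op 9 (add /whi 26): {"iq":75,"l":50,"whi":26,"x":49}
After op 10 (add /e 27): {"e":27,"iq":75,"l":50,"whi":26,"x":49}
After op 11 (remove /l): {"e":27,"iq":75,"whi":26,"x":49}
After op 12 (remove /whi): {"e":27,"iq":75,"x":49}
After op 13 (add /gl 21): {"e":27,"gl":21,"iq":75,"x":49}
After op 14 (remove /x): {"e":27,"gl":21,"iq":75}
After op 15 (remove /iq): {"e":27,"gl":21}
After op 16 (remove /e): {"gl":21}
After op 17 (add /sba 73): {"gl":21,"sba":73}
After op 18 (replace /gl 55): {"gl":55,"sba":73}
After op 19 (replace /gl 79): {"gl":79,"sba":73}
After op 20 (add /www 28): {"gl":79,"sba":73,"www":28}
After op 21 (add /gc 20): {"gc":20,"gl":79,"sba":73,"www":28}
After op 22 (add /gl 19): {"gc":20,"gl":19,"sba":73,"www":28}
After op 23 (replace /gc 76): {"gc":76,"gl":19,"sba":73,"www":28}
After op 24 (add /sba 1): {"gc":76,"gl":19,"sba":1,"www":28}
After op 25 (remove /gc): {"gl":19,"sba":1,"www":28}
Size at the root: 3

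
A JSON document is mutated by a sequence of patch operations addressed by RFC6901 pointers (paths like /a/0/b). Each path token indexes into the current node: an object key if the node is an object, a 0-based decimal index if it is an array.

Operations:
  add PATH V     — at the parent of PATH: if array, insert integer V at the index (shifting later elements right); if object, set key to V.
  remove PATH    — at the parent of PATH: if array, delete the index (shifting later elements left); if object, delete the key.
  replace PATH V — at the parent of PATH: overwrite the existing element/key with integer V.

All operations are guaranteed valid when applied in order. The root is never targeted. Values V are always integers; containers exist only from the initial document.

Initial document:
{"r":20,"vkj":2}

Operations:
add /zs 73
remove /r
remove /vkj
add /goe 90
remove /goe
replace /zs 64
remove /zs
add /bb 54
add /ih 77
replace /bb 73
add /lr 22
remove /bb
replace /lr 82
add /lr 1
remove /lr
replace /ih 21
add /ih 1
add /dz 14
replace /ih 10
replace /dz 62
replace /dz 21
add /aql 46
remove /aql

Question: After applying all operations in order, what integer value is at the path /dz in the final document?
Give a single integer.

Answer: 21

Derivation:
After op 1 (add /zs 73): {"r":20,"vkj":2,"zs":73}
After op 2 (remove /r): {"vkj":2,"zs":73}
After op 3 (remove /vkj): {"zs":73}
After op 4 (add /goe 90): {"goe":90,"zs":73}
After op 5 (remove /goe): {"zs":73}
After op 6 (replace /zs 64): {"zs":64}
After op 7 (remove /zs): {}
After op 8 (add /bb 54): {"bb":54}
After op 9 (add /ih 77): {"bb":54,"ih":77}
After op 10 (replace /bb 73): {"bb":73,"ih":77}
After op 11 (add /lr 22): {"bb":73,"ih":77,"lr":22}
After op 12 (remove /bb): {"ih":77,"lr":22}
After op 13 (replace /lr 82): {"ih":77,"lr":82}
After op 14 (add /lr 1): {"ih":77,"lr":1}
After op 15 (remove /lr): {"ih":77}
After op 16 (replace /ih 21): {"ih":21}
After op 17 (add /ih 1): {"ih":1}
After op 18 (add /dz 14): {"dz":14,"ih":1}
After op 19 (replace /ih 10): {"dz":14,"ih":10}
After op 20 (replace /dz 62): {"dz":62,"ih":10}
After op 21 (replace /dz 21): {"dz":21,"ih":10}
After op 22 (add /aql 46): {"aql":46,"dz":21,"ih":10}
After op 23 (remove /aql): {"dz":21,"ih":10}
Value at /dz: 21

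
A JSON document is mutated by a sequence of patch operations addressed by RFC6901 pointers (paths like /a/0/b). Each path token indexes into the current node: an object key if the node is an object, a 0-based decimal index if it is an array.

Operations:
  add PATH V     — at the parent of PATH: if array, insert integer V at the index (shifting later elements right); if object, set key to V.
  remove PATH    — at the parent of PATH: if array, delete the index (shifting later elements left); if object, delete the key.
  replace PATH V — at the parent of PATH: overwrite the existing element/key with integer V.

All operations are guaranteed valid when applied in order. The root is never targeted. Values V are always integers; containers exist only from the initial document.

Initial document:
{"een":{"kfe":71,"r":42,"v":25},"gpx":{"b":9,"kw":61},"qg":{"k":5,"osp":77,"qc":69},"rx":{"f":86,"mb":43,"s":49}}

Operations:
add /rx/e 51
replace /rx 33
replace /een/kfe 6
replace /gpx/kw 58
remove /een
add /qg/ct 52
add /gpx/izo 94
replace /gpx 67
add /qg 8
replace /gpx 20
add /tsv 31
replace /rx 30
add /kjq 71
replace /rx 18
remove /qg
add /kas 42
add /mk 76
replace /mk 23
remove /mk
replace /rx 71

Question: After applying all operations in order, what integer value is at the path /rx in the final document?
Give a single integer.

After op 1 (add /rx/e 51): {"een":{"kfe":71,"r":42,"v":25},"gpx":{"b":9,"kw":61},"qg":{"k":5,"osp":77,"qc":69},"rx":{"e":51,"f":86,"mb":43,"s":49}}
After op 2 (replace /rx 33): {"een":{"kfe":71,"r":42,"v":25},"gpx":{"b":9,"kw":61},"qg":{"k":5,"osp":77,"qc":69},"rx":33}
After op 3 (replace /een/kfe 6): {"een":{"kfe":6,"r":42,"v":25},"gpx":{"b":9,"kw":61},"qg":{"k":5,"osp":77,"qc":69},"rx":33}
After op 4 (replace /gpx/kw 58): {"een":{"kfe":6,"r":42,"v":25},"gpx":{"b":9,"kw":58},"qg":{"k":5,"osp":77,"qc":69},"rx":33}
After op 5 (remove /een): {"gpx":{"b":9,"kw":58},"qg":{"k":5,"osp":77,"qc":69},"rx":33}
After op 6 (add /qg/ct 52): {"gpx":{"b":9,"kw":58},"qg":{"ct":52,"k":5,"osp":77,"qc":69},"rx":33}
After op 7 (add /gpx/izo 94): {"gpx":{"b":9,"izo":94,"kw":58},"qg":{"ct":52,"k":5,"osp":77,"qc":69},"rx":33}
After op 8 (replace /gpx 67): {"gpx":67,"qg":{"ct":52,"k":5,"osp":77,"qc":69},"rx":33}
After op 9 (add /qg 8): {"gpx":67,"qg":8,"rx":33}
After op 10 (replace /gpx 20): {"gpx":20,"qg":8,"rx":33}
After op 11 (add /tsv 31): {"gpx":20,"qg":8,"rx":33,"tsv":31}
After op 12 (replace /rx 30): {"gpx":20,"qg":8,"rx":30,"tsv":31}
After op 13 (add /kjq 71): {"gpx":20,"kjq":71,"qg":8,"rx":30,"tsv":31}
After op 14 (replace /rx 18): {"gpx":20,"kjq":71,"qg":8,"rx":18,"tsv":31}
After op 15 (remove /qg): {"gpx":20,"kjq":71,"rx":18,"tsv":31}
After op 16 (add /kas 42): {"gpx":20,"kas":42,"kjq":71,"rx":18,"tsv":31}
After op 17 (add /mk 76): {"gpx":20,"kas":42,"kjq":71,"mk":76,"rx":18,"tsv":31}
After op 18 (replace /mk 23): {"gpx":20,"kas":42,"kjq":71,"mk":23,"rx":18,"tsv":31}
After op 19 (remove /mk): {"gpx":20,"kas":42,"kjq":71,"rx":18,"tsv":31}
After op 20 (replace /rx 71): {"gpx":20,"kas":42,"kjq":71,"rx":71,"tsv":31}
Value at /rx: 71

Answer: 71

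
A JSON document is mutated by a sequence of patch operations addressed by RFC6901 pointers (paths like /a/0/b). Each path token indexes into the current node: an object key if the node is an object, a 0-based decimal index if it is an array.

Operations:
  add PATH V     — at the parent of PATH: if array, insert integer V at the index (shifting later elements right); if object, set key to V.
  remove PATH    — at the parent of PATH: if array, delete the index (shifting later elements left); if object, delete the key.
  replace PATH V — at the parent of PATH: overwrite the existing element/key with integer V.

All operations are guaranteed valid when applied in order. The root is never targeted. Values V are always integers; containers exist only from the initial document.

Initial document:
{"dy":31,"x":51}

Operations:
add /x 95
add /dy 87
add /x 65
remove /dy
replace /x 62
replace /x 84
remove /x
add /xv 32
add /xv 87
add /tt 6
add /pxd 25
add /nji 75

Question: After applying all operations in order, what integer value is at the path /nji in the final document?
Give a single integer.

Answer: 75

Derivation:
After op 1 (add /x 95): {"dy":31,"x":95}
After op 2 (add /dy 87): {"dy":87,"x":95}
After op 3 (add /x 65): {"dy":87,"x":65}
After op 4 (remove /dy): {"x":65}
After op 5 (replace /x 62): {"x":62}
After op 6 (replace /x 84): {"x":84}
After op 7 (remove /x): {}
After op 8 (add /xv 32): {"xv":32}
After op 9 (add /xv 87): {"xv":87}
After op 10 (add /tt 6): {"tt":6,"xv":87}
After op 11 (add /pxd 25): {"pxd":25,"tt":6,"xv":87}
After op 12 (add /nji 75): {"nji":75,"pxd":25,"tt":6,"xv":87}
Value at /nji: 75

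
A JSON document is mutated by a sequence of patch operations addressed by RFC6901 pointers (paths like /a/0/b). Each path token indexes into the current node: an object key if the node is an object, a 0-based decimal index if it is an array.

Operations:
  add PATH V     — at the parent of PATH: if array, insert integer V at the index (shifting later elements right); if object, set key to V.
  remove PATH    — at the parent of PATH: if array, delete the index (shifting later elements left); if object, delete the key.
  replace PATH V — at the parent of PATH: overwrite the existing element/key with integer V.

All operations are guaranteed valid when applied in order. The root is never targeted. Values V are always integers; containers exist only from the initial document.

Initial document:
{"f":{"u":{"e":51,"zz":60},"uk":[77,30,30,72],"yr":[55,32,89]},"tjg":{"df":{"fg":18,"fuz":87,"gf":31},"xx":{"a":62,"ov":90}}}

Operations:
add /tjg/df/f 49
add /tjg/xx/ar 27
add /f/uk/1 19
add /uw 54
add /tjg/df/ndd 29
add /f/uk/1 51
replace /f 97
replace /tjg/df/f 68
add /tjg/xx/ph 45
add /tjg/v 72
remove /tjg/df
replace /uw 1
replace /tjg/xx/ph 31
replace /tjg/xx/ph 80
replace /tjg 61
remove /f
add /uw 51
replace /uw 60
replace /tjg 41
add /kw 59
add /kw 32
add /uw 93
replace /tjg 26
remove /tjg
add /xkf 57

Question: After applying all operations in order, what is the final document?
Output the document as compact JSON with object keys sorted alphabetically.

Answer: {"kw":32,"uw":93,"xkf":57}

Derivation:
After op 1 (add /tjg/df/f 49): {"f":{"u":{"e":51,"zz":60},"uk":[77,30,30,72],"yr":[55,32,89]},"tjg":{"df":{"f":49,"fg":18,"fuz":87,"gf":31},"xx":{"a":62,"ov":90}}}
After op 2 (add /tjg/xx/ar 27): {"f":{"u":{"e":51,"zz":60},"uk":[77,30,30,72],"yr":[55,32,89]},"tjg":{"df":{"f":49,"fg":18,"fuz":87,"gf":31},"xx":{"a":62,"ar":27,"ov":90}}}
After op 3 (add /f/uk/1 19): {"f":{"u":{"e":51,"zz":60},"uk":[77,19,30,30,72],"yr":[55,32,89]},"tjg":{"df":{"f":49,"fg":18,"fuz":87,"gf":31},"xx":{"a":62,"ar":27,"ov":90}}}
After op 4 (add /uw 54): {"f":{"u":{"e":51,"zz":60},"uk":[77,19,30,30,72],"yr":[55,32,89]},"tjg":{"df":{"f":49,"fg":18,"fuz":87,"gf":31},"xx":{"a":62,"ar":27,"ov":90}},"uw":54}
After op 5 (add /tjg/df/ndd 29): {"f":{"u":{"e":51,"zz":60},"uk":[77,19,30,30,72],"yr":[55,32,89]},"tjg":{"df":{"f":49,"fg":18,"fuz":87,"gf":31,"ndd":29},"xx":{"a":62,"ar":27,"ov":90}},"uw":54}
After op 6 (add /f/uk/1 51): {"f":{"u":{"e":51,"zz":60},"uk":[77,51,19,30,30,72],"yr":[55,32,89]},"tjg":{"df":{"f":49,"fg":18,"fuz":87,"gf":31,"ndd":29},"xx":{"a":62,"ar":27,"ov":90}},"uw":54}
After op 7 (replace /f 97): {"f":97,"tjg":{"df":{"f":49,"fg":18,"fuz":87,"gf":31,"ndd":29},"xx":{"a":62,"ar":27,"ov":90}},"uw":54}
After op 8 (replace /tjg/df/f 68): {"f":97,"tjg":{"df":{"f":68,"fg":18,"fuz":87,"gf":31,"ndd":29},"xx":{"a":62,"ar":27,"ov":90}},"uw":54}
After op 9 (add /tjg/xx/ph 45): {"f":97,"tjg":{"df":{"f":68,"fg":18,"fuz":87,"gf":31,"ndd":29},"xx":{"a":62,"ar":27,"ov":90,"ph":45}},"uw":54}
After op 10 (add /tjg/v 72): {"f":97,"tjg":{"df":{"f":68,"fg":18,"fuz":87,"gf":31,"ndd":29},"v":72,"xx":{"a":62,"ar":27,"ov":90,"ph":45}},"uw":54}
After op 11 (remove /tjg/df): {"f":97,"tjg":{"v":72,"xx":{"a":62,"ar":27,"ov":90,"ph":45}},"uw":54}
After op 12 (replace /uw 1): {"f":97,"tjg":{"v":72,"xx":{"a":62,"ar":27,"ov":90,"ph":45}},"uw":1}
After op 13 (replace /tjg/xx/ph 31): {"f":97,"tjg":{"v":72,"xx":{"a":62,"ar":27,"ov":90,"ph":31}},"uw":1}
After op 14 (replace /tjg/xx/ph 80): {"f":97,"tjg":{"v":72,"xx":{"a":62,"ar":27,"ov":90,"ph":80}},"uw":1}
After op 15 (replace /tjg 61): {"f":97,"tjg":61,"uw":1}
After op 16 (remove /f): {"tjg":61,"uw":1}
After op 17 (add /uw 51): {"tjg":61,"uw":51}
After op 18 (replace /uw 60): {"tjg":61,"uw":60}
After op 19 (replace /tjg 41): {"tjg":41,"uw":60}
After op 20 (add /kw 59): {"kw":59,"tjg":41,"uw":60}
After op 21 (add /kw 32): {"kw":32,"tjg":41,"uw":60}
After op 22 (add /uw 93): {"kw":32,"tjg":41,"uw":93}
After op 23 (replace /tjg 26): {"kw":32,"tjg":26,"uw":93}
After op 24 (remove /tjg): {"kw":32,"uw":93}
After op 25 (add /xkf 57): {"kw":32,"uw":93,"xkf":57}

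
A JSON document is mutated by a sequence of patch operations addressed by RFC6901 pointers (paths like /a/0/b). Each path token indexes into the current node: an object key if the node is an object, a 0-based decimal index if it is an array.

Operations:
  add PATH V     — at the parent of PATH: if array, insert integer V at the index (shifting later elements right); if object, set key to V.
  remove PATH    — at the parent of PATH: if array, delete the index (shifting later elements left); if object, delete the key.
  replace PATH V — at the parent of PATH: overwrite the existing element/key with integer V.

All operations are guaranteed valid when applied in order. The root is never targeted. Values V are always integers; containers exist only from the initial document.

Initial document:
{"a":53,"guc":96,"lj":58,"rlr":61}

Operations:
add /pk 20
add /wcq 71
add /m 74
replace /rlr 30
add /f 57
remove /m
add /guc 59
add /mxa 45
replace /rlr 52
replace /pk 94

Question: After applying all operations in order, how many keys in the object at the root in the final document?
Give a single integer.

Answer: 8

Derivation:
After op 1 (add /pk 20): {"a":53,"guc":96,"lj":58,"pk":20,"rlr":61}
After op 2 (add /wcq 71): {"a":53,"guc":96,"lj":58,"pk":20,"rlr":61,"wcq":71}
After op 3 (add /m 74): {"a":53,"guc":96,"lj":58,"m":74,"pk":20,"rlr":61,"wcq":71}
After op 4 (replace /rlr 30): {"a":53,"guc":96,"lj":58,"m":74,"pk":20,"rlr":30,"wcq":71}
After op 5 (add /f 57): {"a":53,"f":57,"guc":96,"lj":58,"m":74,"pk":20,"rlr":30,"wcq":71}
After op 6 (remove /m): {"a":53,"f":57,"guc":96,"lj":58,"pk":20,"rlr":30,"wcq":71}
After op 7 (add /guc 59): {"a":53,"f":57,"guc":59,"lj":58,"pk":20,"rlr":30,"wcq":71}
After op 8 (add /mxa 45): {"a":53,"f":57,"guc":59,"lj":58,"mxa":45,"pk":20,"rlr":30,"wcq":71}
After op 9 (replace /rlr 52): {"a":53,"f":57,"guc":59,"lj":58,"mxa":45,"pk":20,"rlr":52,"wcq":71}
After op 10 (replace /pk 94): {"a":53,"f":57,"guc":59,"lj":58,"mxa":45,"pk":94,"rlr":52,"wcq":71}
Size at the root: 8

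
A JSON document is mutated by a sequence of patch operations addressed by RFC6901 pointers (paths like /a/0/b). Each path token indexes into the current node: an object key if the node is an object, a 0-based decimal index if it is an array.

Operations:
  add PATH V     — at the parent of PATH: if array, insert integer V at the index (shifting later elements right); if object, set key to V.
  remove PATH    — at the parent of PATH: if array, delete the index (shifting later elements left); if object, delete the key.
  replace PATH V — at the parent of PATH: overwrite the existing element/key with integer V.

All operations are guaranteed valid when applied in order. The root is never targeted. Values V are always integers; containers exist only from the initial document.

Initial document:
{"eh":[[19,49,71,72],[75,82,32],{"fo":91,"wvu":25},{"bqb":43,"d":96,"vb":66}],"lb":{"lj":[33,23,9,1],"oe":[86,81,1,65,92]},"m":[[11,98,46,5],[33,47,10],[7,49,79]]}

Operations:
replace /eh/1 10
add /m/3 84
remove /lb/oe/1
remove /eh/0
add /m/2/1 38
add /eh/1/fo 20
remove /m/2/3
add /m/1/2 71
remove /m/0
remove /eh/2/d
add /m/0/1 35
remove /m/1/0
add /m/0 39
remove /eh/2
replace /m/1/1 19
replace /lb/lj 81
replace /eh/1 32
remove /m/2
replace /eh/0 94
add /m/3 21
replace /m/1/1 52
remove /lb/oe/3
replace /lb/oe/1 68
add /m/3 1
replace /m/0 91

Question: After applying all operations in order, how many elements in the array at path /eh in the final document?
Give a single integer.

Answer: 2

Derivation:
After op 1 (replace /eh/1 10): {"eh":[[19,49,71,72],10,{"fo":91,"wvu":25},{"bqb":43,"d":96,"vb":66}],"lb":{"lj":[33,23,9,1],"oe":[86,81,1,65,92]},"m":[[11,98,46,5],[33,47,10],[7,49,79]]}
After op 2 (add /m/3 84): {"eh":[[19,49,71,72],10,{"fo":91,"wvu":25},{"bqb":43,"d":96,"vb":66}],"lb":{"lj":[33,23,9,1],"oe":[86,81,1,65,92]},"m":[[11,98,46,5],[33,47,10],[7,49,79],84]}
After op 3 (remove /lb/oe/1): {"eh":[[19,49,71,72],10,{"fo":91,"wvu":25},{"bqb":43,"d":96,"vb":66}],"lb":{"lj":[33,23,9,1],"oe":[86,1,65,92]},"m":[[11,98,46,5],[33,47,10],[7,49,79],84]}
After op 4 (remove /eh/0): {"eh":[10,{"fo":91,"wvu":25},{"bqb":43,"d":96,"vb":66}],"lb":{"lj":[33,23,9,1],"oe":[86,1,65,92]},"m":[[11,98,46,5],[33,47,10],[7,49,79],84]}
After op 5 (add /m/2/1 38): {"eh":[10,{"fo":91,"wvu":25},{"bqb":43,"d":96,"vb":66}],"lb":{"lj":[33,23,9,1],"oe":[86,1,65,92]},"m":[[11,98,46,5],[33,47,10],[7,38,49,79],84]}
After op 6 (add /eh/1/fo 20): {"eh":[10,{"fo":20,"wvu":25},{"bqb":43,"d":96,"vb":66}],"lb":{"lj":[33,23,9,1],"oe":[86,1,65,92]},"m":[[11,98,46,5],[33,47,10],[7,38,49,79],84]}
After op 7 (remove /m/2/3): {"eh":[10,{"fo":20,"wvu":25},{"bqb":43,"d":96,"vb":66}],"lb":{"lj":[33,23,9,1],"oe":[86,1,65,92]},"m":[[11,98,46,5],[33,47,10],[7,38,49],84]}
After op 8 (add /m/1/2 71): {"eh":[10,{"fo":20,"wvu":25},{"bqb":43,"d":96,"vb":66}],"lb":{"lj":[33,23,9,1],"oe":[86,1,65,92]},"m":[[11,98,46,5],[33,47,71,10],[7,38,49],84]}
After op 9 (remove /m/0): {"eh":[10,{"fo":20,"wvu":25},{"bqb":43,"d":96,"vb":66}],"lb":{"lj":[33,23,9,1],"oe":[86,1,65,92]},"m":[[33,47,71,10],[7,38,49],84]}
After op 10 (remove /eh/2/d): {"eh":[10,{"fo":20,"wvu":25},{"bqb":43,"vb":66}],"lb":{"lj":[33,23,9,1],"oe":[86,1,65,92]},"m":[[33,47,71,10],[7,38,49],84]}
After op 11 (add /m/0/1 35): {"eh":[10,{"fo":20,"wvu":25},{"bqb":43,"vb":66}],"lb":{"lj":[33,23,9,1],"oe":[86,1,65,92]},"m":[[33,35,47,71,10],[7,38,49],84]}
After op 12 (remove /m/1/0): {"eh":[10,{"fo":20,"wvu":25},{"bqb":43,"vb":66}],"lb":{"lj":[33,23,9,1],"oe":[86,1,65,92]},"m":[[33,35,47,71,10],[38,49],84]}
After op 13 (add /m/0 39): {"eh":[10,{"fo":20,"wvu":25},{"bqb":43,"vb":66}],"lb":{"lj":[33,23,9,1],"oe":[86,1,65,92]},"m":[39,[33,35,47,71,10],[38,49],84]}
After op 14 (remove /eh/2): {"eh":[10,{"fo":20,"wvu":25}],"lb":{"lj":[33,23,9,1],"oe":[86,1,65,92]},"m":[39,[33,35,47,71,10],[38,49],84]}
After op 15 (replace /m/1/1 19): {"eh":[10,{"fo":20,"wvu":25}],"lb":{"lj":[33,23,9,1],"oe":[86,1,65,92]},"m":[39,[33,19,47,71,10],[38,49],84]}
After op 16 (replace /lb/lj 81): {"eh":[10,{"fo":20,"wvu":25}],"lb":{"lj":81,"oe":[86,1,65,92]},"m":[39,[33,19,47,71,10],[38,49],84]}
After op 17 (replace /eh/1 32): {"eh":[10,32],"lb":{"lj":81,"oe":[86,1,65,92]},"m":[39,[33,19,47,71,10],[38,49],84]}
After op 18 (remove /m/2): {"eh":[10,32],"lb":{"lj":81,"oe":[86,1,65,92]},"m":[39,[33,19,47,71,10],84]}
After op 19 (replace /eh/0 94): {"eh":[94,32],"lb":{"lj":81,"oe":[86,1,65,92]},"m":[39,[33,19,47,71,10],84]}
After op 20 (add /m/3 21): {"eh":[94,32],"lb":{"lj":81,"oe":[86,1,65,92]},"m":[39,[33,19,47,71,10],84,21]}
After op 21 (replace /m/1/1 52): {"eh":[94,32],"lb":{"lj":81,"oe":[86,1,65,92]},"m":[39,[33,52,47,71,10],84,21]}
After op 22 (remove /lb/oe/3): {"eh":[94,32],"lb":{"lj":81,"oe":[86,1,65]},"m":[39,[33,52,47,71,10],84,21]}
After op 23 (replace /lb/oe/1 68): {"eh":[94,32],"lb":{"lj":81,"oe":[86,68,65]},"m":[39,[33,52,47,71,10],84,21]}
After op 24 (add /m/3 1): {"eh":[94,32],"lb":{"lj":81,"oe":[86,68,65]},"m":[39,[33,52,47,71,10],84,1,21]}
After op 25 (replace /m/0 91): {"eh":[94,32],"lb":{"lj":81,"oe":[86,68,65]},"m":[91,[33,52,47,71,10],84,1,21]}
Size at path /eh: 2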